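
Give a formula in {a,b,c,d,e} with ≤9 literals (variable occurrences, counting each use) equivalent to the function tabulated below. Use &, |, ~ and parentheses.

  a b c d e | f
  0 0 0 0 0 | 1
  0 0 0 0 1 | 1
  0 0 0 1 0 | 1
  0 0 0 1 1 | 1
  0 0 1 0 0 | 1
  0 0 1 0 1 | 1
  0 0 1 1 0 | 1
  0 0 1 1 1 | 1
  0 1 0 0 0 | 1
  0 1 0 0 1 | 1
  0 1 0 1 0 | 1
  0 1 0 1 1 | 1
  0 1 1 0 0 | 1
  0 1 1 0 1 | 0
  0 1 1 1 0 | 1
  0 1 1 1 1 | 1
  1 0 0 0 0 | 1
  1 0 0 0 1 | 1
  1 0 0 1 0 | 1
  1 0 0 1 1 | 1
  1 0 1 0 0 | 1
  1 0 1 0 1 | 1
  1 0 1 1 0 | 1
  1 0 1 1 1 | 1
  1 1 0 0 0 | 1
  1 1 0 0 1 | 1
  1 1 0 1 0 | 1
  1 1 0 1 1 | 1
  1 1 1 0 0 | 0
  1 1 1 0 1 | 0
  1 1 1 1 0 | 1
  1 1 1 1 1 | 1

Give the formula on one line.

  ~e = 10101010101010101010101010101010
  ~a = 11111111111111110000000000000000
  (~e & ~a) = 10101010101010100000000000000000
  ((~e & ~a) | d) = 10111011101110110011001100110011
  ~c = 11110000111100001111000011110000
  (d & c) = 00000011000000110000001100000011
  ((d & c) & b) = 00000000000000110000000000000011
  ~b = 11111111000000001111111100000000
  (((d & c) & b) | ~b) = 11111111000000111111111100000011
  (~c | (((d & c) & b) | ~b)) = 11111111111100111111111111110011
  (((~e & ~a) | d) | (~c | (((d & c) & b) | ~b))) = 11111111111110111111111111110011

(((~e & ~a) | d) | (~c | (((d & c) & b) | ~b)))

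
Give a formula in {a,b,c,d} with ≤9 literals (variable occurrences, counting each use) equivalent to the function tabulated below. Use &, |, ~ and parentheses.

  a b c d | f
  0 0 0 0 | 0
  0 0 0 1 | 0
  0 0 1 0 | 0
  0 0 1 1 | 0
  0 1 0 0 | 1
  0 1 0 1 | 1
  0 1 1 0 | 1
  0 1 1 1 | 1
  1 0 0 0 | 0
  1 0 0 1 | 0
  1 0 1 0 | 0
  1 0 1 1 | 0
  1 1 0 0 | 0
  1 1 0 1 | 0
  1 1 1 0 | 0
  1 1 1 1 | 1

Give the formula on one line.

((d | (~d & ~a)) & ((c | ~a) & b))

  ~d = 1010101010101010
  ~a = 1111111100000000
  (~d & ~a) = 1010101000000000
  (d | (~d & ~a)) = 1111111101010101
  (c | ~a) = 1111111100110011
  ((c | ~a) & b) = 0000111100000011
  ((d | (~d & ~a)) & ((c | ~a) & b)) = 0000111100000001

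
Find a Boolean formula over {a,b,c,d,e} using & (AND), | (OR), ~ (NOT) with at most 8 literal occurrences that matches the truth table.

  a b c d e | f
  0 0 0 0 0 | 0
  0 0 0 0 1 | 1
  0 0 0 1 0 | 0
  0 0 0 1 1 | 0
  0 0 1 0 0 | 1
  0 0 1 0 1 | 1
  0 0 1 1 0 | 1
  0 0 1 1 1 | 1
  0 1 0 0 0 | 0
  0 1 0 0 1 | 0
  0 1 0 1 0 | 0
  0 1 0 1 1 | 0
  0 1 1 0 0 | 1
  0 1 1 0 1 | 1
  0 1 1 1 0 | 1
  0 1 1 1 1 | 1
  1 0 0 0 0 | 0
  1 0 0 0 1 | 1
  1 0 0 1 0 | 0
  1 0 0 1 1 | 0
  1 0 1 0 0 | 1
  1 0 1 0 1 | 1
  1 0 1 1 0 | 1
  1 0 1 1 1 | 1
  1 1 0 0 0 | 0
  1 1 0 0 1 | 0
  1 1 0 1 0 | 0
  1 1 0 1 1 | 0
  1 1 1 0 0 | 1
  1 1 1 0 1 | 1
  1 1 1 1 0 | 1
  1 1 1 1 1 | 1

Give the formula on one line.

  ~d = 11001100110011001100110011001100
  (~d & e) = 01000100010001000100010001000100
  ((~d & e) | b) = 01000100111111110100010011111111
  (c | ((~d & e) | b)) = 01001111111111110100111111111111
  ~b = 11111111000000001111111100000000
  (c | ~b) = 11111111000011111111111100001111
  ((c | ((~d & e) | b)) & (c | ~b)) = 01001111000011110100111100001111

((c | ((~d & e) | b)) & (c | ~b))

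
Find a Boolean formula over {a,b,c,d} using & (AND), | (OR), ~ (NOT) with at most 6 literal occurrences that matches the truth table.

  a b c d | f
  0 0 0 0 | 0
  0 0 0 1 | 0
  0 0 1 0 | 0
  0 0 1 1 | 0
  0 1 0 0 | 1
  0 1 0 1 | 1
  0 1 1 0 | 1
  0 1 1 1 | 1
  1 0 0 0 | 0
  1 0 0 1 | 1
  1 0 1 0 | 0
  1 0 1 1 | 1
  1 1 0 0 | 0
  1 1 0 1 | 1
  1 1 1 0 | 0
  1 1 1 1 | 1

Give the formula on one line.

((~a | d) & (a | b))

  ~a = 1111111100000000
  (~a | d) = 1111111101010101
  (a | b) = 0000111111111111
  ((~a | d) & (a | b)) = 0000111101010101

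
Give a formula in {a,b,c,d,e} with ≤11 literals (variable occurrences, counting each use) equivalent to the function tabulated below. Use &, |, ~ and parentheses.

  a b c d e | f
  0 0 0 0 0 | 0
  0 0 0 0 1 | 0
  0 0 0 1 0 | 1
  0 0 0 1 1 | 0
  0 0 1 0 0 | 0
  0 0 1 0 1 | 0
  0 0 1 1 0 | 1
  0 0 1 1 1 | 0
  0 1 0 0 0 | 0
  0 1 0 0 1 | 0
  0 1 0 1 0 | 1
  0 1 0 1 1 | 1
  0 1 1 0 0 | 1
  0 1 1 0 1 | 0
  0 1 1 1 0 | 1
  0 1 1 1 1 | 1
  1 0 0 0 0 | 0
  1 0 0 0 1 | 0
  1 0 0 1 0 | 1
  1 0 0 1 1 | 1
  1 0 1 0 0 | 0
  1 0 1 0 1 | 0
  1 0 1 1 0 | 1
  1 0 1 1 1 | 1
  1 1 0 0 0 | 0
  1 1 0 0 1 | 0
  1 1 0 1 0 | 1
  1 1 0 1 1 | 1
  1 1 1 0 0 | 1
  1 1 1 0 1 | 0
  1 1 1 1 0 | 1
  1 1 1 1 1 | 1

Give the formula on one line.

((((d & a) | ~e) & (d | (b & c))) | (b & d))

  (d & a) = 00000000000000000011001100110011
  ~e = 10101010101010101010101010101010
  ((d & a) | ~e) = 10101010101010101011101110111011
  (b & c) = 00000000000011110000000000001111
  (d | (b & c)) = 00110011001111110011001100111111
  (((d & a) | ~e) & (d | (b & c))) = 00100010001010100011001100111011
  (b & d) = 00000000001100110000000000110011
  ((((d & a) | ~e) & (d | (b & c))) | (b & d)) = 00100010001110110011001100111011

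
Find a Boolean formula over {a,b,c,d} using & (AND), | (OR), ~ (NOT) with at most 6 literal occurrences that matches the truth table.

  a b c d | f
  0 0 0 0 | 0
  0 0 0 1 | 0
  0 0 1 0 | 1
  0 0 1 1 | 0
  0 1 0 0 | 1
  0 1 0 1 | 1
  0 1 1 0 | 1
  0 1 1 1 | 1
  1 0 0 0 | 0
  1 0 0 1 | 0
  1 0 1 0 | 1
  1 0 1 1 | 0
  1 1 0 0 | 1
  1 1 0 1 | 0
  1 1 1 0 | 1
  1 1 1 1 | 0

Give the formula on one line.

  ~a = 1111111100000000
  (d & ~a) = 0101010100000000
  (b & (d & ~a)) = 0000010100000000
  ~d = 1010101010101010
  ((b & (d & ~a)) | ~d) = 1010111110101010
  (b | c) = 0011111100111111
  (((b & (d & ~a)) | ~d) & (b | c)) = 0010111100101010

(((b & (d & ~a)) | ~d) & (b | c))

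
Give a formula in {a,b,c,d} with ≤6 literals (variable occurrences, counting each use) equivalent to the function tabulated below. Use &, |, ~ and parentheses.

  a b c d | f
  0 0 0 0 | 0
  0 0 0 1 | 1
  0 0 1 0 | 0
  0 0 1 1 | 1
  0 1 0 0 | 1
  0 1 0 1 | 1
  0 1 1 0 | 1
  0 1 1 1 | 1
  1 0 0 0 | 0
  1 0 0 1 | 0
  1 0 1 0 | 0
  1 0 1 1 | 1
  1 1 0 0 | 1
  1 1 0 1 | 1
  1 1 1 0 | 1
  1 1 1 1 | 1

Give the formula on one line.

((d | b) & (c | (~a | b)))

  (d | b) = 0101111101011111
  ~a = 1111111100000000
  (~a | b) = 1111111100001111
  (c | (~a | b)) = 1111111100111111
  ((d | b) & (c | (~a | b))) = 0101111100011111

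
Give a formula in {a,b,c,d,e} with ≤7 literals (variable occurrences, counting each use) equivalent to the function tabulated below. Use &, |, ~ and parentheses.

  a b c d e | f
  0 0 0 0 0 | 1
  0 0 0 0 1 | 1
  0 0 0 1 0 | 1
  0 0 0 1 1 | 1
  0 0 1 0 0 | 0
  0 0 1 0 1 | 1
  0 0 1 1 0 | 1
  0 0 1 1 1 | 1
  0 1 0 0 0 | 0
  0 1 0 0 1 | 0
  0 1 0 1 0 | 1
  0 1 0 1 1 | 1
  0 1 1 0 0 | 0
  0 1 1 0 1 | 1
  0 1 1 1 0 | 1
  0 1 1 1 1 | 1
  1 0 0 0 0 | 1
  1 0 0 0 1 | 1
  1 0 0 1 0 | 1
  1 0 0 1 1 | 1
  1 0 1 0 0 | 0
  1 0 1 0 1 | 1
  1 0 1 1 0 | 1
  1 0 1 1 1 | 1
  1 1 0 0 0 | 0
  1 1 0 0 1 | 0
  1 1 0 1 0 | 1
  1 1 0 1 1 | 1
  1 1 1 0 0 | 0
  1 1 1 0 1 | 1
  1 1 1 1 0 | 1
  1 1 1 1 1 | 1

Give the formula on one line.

  (e & c) = 00000101000001010000010100000101
  (d | (e & c)) = 00110111001101110011011100110111
  ~b = 11111111000000001111111100000000
  ~c = 11110000111100001111000011110000
  (~c | d) = 11110011111100111111001111110011
  (~b & (~c | d)) = 11110011000000001111001100000000
  ((d | (e & c)) | (~b & (~c | d))) = 11110111001101111111011100110111

((d | (e & c)) | (~b & (~c | d)))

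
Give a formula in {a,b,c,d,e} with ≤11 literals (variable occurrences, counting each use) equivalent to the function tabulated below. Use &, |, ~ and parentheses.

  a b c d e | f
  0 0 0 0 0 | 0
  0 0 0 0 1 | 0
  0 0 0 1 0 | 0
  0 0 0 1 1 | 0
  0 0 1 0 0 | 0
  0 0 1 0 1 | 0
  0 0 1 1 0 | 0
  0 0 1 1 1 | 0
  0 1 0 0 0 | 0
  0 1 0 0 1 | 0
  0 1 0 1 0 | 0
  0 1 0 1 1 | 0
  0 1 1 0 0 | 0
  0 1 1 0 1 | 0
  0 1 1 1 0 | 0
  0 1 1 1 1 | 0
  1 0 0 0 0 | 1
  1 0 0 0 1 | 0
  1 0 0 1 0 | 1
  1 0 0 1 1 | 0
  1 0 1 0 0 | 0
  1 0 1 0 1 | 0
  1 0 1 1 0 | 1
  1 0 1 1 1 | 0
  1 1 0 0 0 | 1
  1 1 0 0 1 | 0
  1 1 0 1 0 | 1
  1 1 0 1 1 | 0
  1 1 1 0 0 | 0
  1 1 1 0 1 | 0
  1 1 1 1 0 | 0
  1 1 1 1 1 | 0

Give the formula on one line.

((a & ~e) & ((((b | (~d & a)) & ~c) | ~b) & (d | ~c)))

  ~e = 10101010101010101010101010101010
  (a & ~e) = 00000000000000001010101010101010
  ~d = 11001100110011001100110011001100
  (~d & a) = 00000000000000001100110011001100
  (b | (~d & a)) = 00000000111111111100110011111111
  ~c = 11110000111100001111000011110000
  ((b | (~d & a)) & ~c) = 00000000111100001100000011110000
  ~b = 11111111000000001111111100000000
  (((b | (~d & a)) & ~c) | ~b) = 11111111111100001111111111110000
  (d | ~c) = 11110011111100111111001111110011
  ((((b | (~d & a)) & ~c) | ~b) & (d | ~c)) = 11110011111100001111001111110000
  ((a & ~e) & ((((b | (~d & a)) & ~c) | ~b) & (d | ~c))) = 00000000000000001010001010100000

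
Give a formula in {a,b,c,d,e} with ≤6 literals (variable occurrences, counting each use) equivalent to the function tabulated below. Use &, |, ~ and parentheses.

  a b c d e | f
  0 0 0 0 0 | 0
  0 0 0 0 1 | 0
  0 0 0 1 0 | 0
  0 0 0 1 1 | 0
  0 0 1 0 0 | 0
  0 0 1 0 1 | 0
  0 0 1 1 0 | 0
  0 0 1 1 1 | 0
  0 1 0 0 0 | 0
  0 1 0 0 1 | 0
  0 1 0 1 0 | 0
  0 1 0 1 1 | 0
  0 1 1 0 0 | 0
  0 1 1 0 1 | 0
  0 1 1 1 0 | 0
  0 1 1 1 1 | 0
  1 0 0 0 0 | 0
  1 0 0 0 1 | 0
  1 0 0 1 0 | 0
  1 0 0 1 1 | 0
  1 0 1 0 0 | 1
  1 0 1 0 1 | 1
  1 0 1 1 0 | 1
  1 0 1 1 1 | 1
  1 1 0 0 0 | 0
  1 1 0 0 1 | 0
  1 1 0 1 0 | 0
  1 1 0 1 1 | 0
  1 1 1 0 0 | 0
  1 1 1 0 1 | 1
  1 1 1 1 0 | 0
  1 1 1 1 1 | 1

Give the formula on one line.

(a & ((~b | e) & (c | ~a)))

  ~b = 11111111000000001111111100000000
  (~b | e) = 11111111010101011111111101010101
  ~a = 11111111111111110000000000000000
  (c | ~a) = 11111111111111110000111100001111
  ((~b | e) & (c | ~a)) = 11111111010101010000111100000101
  (a & ((~b | e) & (c | ~a))) = 00000000000000000000111100000101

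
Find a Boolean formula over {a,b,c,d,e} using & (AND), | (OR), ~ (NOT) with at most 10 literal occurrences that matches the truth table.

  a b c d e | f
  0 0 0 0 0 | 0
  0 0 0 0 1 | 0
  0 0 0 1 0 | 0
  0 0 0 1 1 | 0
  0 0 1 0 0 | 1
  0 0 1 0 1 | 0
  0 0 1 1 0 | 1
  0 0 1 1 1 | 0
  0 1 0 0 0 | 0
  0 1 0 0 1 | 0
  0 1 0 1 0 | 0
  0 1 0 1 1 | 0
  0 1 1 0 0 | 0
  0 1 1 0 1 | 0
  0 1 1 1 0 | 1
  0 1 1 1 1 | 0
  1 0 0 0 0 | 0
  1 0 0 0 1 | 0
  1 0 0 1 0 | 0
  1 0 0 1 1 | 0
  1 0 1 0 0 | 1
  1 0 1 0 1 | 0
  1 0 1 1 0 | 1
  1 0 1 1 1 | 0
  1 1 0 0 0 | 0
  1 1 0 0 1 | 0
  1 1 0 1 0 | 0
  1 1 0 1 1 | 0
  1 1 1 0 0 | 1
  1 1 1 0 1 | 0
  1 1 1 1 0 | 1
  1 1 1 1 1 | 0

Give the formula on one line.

  ~e = 10101010101010101010101010101010
  ~d = 11001100110011001100110011001100
  ~b = 11111111000000001111111100000000
  (a | ~b) = 11111111000000001111111111111111
  (~d & (a | ~b)) = 11001100000000001100110011001100
  (d | (~d & (a | ~b))) = 11111111001100111111111111111111
  (~e & (d | (~d & (a | ~b)))) = 10101010001000101010101010101010
  (~e & c) = 00001010000010100000101000001010
  ((~e & (d | (~d & (a | ~b)))) & (~e & c)) = 00001010000000100000101000001010

((~e & (d | (~d & (a | ~b)))) & (~e & c))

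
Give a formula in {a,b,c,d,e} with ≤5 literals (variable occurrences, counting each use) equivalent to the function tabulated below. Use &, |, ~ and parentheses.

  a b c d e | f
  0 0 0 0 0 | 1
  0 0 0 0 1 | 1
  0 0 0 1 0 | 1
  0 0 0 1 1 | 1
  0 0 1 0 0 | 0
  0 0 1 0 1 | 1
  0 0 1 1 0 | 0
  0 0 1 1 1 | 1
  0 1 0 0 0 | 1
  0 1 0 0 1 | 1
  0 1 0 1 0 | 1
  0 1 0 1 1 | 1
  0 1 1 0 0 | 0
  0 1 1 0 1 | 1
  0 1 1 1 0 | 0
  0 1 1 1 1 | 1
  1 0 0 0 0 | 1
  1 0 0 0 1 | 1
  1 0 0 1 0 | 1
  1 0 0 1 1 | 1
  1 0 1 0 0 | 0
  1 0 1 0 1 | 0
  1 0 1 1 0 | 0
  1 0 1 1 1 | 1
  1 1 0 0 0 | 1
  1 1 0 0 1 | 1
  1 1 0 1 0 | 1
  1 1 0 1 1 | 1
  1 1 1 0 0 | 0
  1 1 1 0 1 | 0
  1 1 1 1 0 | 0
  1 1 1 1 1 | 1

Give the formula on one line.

((e & (d | ~a)) | ~c)

  ~a = 11111111111111110000000000000000
  (d | ~a) = 11111111111111110011001100110011
  (e & (d | ~a)) = 01010101010101010001000100010001
  ~c = 11110000111100001111000011110000
  ((e & (d | ~a)) | ~c) = 11110101111101011111000111110001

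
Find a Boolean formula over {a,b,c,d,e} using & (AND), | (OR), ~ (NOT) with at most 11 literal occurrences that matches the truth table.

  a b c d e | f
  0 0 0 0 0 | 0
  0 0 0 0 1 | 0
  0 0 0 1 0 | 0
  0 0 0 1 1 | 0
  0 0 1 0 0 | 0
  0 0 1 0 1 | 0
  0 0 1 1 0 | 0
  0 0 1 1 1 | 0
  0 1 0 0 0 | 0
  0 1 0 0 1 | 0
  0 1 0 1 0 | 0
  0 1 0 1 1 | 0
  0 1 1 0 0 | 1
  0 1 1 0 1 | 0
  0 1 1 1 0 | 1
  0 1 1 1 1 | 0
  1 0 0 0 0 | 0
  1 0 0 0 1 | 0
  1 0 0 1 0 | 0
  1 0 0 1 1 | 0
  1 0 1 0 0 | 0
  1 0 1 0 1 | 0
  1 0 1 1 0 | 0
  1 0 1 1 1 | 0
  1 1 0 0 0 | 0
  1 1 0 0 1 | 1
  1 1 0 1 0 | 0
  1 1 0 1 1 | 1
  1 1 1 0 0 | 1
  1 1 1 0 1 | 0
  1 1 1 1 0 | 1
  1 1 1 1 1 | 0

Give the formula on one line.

  (a | c) = 00001111000011111111111111111111
  ((a | c) & b) = 00000000000011110000000011111111
  (c | e) = 01011111010111110101111101011111
  ~e = 10101010101010101010101010101010
  (~e & c) = 00001010000010100000101000001010
  ~c = 11110000111100001111000011110000
  (b & ~c) = 00000000111100000000000011110000
  ((~e & c) | (b & ~c)) = 00001010111110100000101011111010
  ((c | e) & ((~e & c) | (b & ~c))) = 00001010010110100000101001011010
  (((a | c) & b) & ((c | e) & ((~e & c) | (b & ~c)))) = 00000000000010100000000001011010

(((a | c) & b) & ((c | e) & ((~e & c) | (b & ~c))))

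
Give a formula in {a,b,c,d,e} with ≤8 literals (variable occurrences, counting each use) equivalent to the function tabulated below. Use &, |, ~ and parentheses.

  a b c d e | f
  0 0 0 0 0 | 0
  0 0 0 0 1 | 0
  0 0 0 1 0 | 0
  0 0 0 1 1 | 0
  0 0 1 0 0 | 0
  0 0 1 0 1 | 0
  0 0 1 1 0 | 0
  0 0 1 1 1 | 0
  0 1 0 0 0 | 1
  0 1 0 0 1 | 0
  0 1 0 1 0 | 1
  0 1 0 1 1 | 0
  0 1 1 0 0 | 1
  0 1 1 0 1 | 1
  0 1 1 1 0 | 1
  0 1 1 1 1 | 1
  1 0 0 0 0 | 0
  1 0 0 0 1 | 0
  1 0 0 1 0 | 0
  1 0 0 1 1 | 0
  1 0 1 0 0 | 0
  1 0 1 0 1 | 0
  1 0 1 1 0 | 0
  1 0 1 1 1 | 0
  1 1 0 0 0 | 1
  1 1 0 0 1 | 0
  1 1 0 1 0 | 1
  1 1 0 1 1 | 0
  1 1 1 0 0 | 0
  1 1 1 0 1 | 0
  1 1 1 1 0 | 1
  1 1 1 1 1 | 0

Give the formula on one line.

  ~a = 11111111111111110000000000000000
  (c & ~a) = 00001111000011110000000000000000
  ((c & ~a) & b) = 00000000000011110000000000000000
  ~e = 10101010101010101010101010101010
  (b | e) = 01010101111111110101010111111111
  ~c = 11110000111100001111000011110000
  (d | ~c) = 11110011111100111111001111110011
  ((b | e) & (d | ~c)) = 01010001111100110101000111110011
  (~e & ((b | e) & (d | ~c))) = 00000000101000100000000010100010
  (((c & ~a) & b) | (~e & ((b | e) & (d | ~c)))) = 00000000101011110000000010100010

(((c & ~a) & b) | (~e & ((b | e) & (d | ~c))))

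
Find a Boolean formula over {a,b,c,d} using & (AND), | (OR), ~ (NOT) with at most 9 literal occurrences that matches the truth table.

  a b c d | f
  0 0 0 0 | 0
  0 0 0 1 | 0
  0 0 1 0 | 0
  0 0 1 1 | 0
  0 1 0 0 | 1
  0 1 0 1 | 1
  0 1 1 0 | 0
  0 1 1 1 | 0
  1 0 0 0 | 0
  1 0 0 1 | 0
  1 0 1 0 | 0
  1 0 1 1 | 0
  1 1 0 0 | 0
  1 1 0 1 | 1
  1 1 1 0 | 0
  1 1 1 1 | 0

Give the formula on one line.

((((b & d) | (~a | ~b)) & b) & ((b & ~c) | ~b))

  (b & d) = 0000010100000101
  ~a = 1111111100000000
  ~b = 1111000011110000
  (~a | ~b) = 1111111111110000
  ((b & d) | (~a | ~b)) = 1111111111110101
  (((b & d) | (~a | ~b)) & b) = 0000111100000101
  ~c = 1100110011001100
  (b & ~c) = 0000110000001100
  ((b & ~c) | ~b) = 1111110011111100
  ((((b & d) | (~a | ~b)) & b) & ((b & ~c) | ~b)) = 0000110000000100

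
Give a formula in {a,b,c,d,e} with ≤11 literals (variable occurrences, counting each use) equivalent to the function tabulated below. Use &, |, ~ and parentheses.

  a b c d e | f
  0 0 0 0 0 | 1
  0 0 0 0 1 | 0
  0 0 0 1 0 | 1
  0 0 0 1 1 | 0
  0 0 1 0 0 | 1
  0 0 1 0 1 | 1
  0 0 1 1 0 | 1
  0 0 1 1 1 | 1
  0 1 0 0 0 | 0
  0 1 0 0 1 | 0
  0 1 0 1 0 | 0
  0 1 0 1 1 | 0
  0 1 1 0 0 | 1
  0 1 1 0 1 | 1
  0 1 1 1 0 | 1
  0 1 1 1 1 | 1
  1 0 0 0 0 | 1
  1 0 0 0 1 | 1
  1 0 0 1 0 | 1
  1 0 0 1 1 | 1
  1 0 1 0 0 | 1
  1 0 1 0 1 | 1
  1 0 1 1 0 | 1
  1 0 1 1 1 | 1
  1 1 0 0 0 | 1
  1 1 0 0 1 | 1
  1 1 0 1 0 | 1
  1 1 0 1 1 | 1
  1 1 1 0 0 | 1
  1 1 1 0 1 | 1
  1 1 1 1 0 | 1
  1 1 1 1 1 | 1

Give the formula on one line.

  ~e = 10101010101010101010101010101010
  (~e | c) = 10101111101011111010111110101111
  ((~e | c) | b) = 10101111111111111010111111111111
  ~c = 11110000111100001111000011110000
  (~c | ~e) = 11111010111110101111101011111010
  (((~e | c) | b) & (~c | ~e)) = 10101010111110101010101011111010
  ~b = 11111111000000001111111100000000
  ((((~e | c) | b) & (~c | ~e)) & ~b) = 10101010000000001010101000000000
  (c | a) = 00001111000011111111111111111111
  (((((~e | c) | b) & (~c | ~e)) & ~b) | (c | a)) = 10101111000011111111111111111111

(((((~e | c) | b) & (~c | ~e)) & ~b) | (c | a))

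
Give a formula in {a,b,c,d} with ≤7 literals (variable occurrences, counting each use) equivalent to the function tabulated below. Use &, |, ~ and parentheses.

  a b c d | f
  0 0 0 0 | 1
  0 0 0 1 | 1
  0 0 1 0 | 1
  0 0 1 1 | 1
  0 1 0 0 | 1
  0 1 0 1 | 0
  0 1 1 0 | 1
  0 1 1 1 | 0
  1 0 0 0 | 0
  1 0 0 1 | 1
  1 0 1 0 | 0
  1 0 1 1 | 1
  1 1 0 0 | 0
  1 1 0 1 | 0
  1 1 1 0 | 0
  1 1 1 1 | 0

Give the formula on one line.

(((~a | d) & ~b) | (~d & ~a))

  ~a = 1111111100000000
  (~a | d) = 1111111101010101
  ~b = 1111000011110000
  ((~a | d) & ~b) = 1111000001010000
  ~d = 1010101010101010
  (~d & ~a) = 1010101000000000
  (((~a | d) & ~b) | (~d & ~a)) = 1111101001010000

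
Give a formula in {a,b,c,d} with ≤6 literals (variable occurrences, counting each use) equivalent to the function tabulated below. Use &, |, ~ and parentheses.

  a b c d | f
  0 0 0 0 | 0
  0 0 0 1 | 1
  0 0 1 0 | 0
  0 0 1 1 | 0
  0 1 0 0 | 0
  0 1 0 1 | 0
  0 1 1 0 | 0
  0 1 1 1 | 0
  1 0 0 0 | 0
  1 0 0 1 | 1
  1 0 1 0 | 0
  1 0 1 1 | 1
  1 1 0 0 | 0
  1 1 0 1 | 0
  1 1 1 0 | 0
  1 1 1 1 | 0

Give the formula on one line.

  (d & a) = 0000000001010101
  ~c = 1100110011001100
  (b | ~c) = 1100111111001111
  ((d & a) | (b | ~c)) = 1100111111011111
  ~b = 1111000011110000
  (((d & a) | (b | ~c)) & ~b) = 1100000011010000
  (d & (((d & a) | (b | ~c)) & ~b)) = 0100000001010000

(d & (((d & a) | (b | ~c)) & ~b))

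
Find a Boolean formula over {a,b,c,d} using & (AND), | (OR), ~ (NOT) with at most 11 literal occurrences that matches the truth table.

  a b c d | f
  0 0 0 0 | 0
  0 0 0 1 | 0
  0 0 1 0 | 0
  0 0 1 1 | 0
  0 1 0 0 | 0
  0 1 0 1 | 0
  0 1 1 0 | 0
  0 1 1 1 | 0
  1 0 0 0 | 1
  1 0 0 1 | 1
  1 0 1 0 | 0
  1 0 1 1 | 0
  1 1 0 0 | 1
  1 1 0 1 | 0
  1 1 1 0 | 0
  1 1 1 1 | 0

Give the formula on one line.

((a & (~a | ~c)) & ((~c & ~b) | (~d & (b | ~c))))

  ~a = 1111111100000000
  ~c = 1100110011001100
  (~a | ~c) = 1111111111001100
  (a & (~a | ~c)) = 0000000011001100
  ~b = 1111000011110000
  (~c & ~b) = 1100000011000000
  ~d = 1010101010101010
  (b | ~c) = 1100111111001111
  (~d & (b | ~c)) = 1000101010001010
  ((~c & ~b) | (~d & (b | ~c))) = 1100101011001010
  ((a & (~a | ~c)) & ((~c & ~b) | (~d & (b | ~c)))) = 0000000011001000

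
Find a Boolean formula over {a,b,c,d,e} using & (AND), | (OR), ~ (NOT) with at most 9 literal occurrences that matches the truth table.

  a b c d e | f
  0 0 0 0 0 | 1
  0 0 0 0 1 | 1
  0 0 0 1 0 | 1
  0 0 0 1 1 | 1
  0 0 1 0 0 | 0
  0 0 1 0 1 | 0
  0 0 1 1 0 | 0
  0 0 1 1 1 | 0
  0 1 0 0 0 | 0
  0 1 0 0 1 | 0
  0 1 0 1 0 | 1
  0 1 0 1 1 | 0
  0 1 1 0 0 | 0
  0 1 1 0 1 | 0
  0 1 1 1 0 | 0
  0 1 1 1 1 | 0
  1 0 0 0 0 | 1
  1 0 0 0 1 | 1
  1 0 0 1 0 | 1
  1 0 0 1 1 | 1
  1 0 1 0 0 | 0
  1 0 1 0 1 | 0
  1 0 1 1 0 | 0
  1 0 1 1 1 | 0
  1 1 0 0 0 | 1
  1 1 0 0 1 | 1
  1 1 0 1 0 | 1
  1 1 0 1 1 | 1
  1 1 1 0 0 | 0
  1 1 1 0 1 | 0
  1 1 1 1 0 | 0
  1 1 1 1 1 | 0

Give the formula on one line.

(((a | ~b) | ((d & ~e) & (e | (~b | ~c)))) & ~c)

  ~b = 11111111000000001111111100000000
  (a | ~b) = 11111111000000001111111111111111
  ~e = 10101010101010101010101010101010
  (d & ~e) = 00100010001000100010001000100010
  ~c = 11110000111100001111000011110000
  (~b | ~c) = 11111111111100001111111111110000
  (e | (~b | ~c)) = 11111111111101011111111111110101
  ((d & ~e) & (e | (~b | ~c))) = 00100010001000000010001000100000
  ((a | ~b) | ((d & ~e) & (e | (~b | ~c)))) = 11111111001000001111111111111111
  (((a | ~b) | ((d & ~e) & (e | (~b | ~c)))) & ~c) = 11110000001000001111000011110000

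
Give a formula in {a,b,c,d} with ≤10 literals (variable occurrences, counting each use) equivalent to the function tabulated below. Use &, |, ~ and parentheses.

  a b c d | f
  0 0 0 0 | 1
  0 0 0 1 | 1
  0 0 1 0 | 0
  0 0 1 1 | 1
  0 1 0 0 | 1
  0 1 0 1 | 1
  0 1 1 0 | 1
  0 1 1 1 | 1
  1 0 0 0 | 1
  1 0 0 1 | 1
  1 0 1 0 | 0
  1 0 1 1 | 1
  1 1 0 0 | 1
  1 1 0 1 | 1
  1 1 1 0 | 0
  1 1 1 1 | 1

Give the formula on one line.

((~a & b) | ((~c & (~a | (~d | b))) | d))

  ~a = 1111111100000000
  (~a & b) = 0000111100000000
  ~c = 1100110011001100
  ~d = 1010101010101010
  (~d | b) = 1010111110101111
  (~a | (~d | b)) = 1111111110101111
  (~c & (~a | (~d | b))) = 1100110010001100
  ((~c & (~a | (~d | b))) | d) = 1101110111011101
  ((~a & b) | ((~c & (~a | (~d | b))) | d)) = 1101111111011101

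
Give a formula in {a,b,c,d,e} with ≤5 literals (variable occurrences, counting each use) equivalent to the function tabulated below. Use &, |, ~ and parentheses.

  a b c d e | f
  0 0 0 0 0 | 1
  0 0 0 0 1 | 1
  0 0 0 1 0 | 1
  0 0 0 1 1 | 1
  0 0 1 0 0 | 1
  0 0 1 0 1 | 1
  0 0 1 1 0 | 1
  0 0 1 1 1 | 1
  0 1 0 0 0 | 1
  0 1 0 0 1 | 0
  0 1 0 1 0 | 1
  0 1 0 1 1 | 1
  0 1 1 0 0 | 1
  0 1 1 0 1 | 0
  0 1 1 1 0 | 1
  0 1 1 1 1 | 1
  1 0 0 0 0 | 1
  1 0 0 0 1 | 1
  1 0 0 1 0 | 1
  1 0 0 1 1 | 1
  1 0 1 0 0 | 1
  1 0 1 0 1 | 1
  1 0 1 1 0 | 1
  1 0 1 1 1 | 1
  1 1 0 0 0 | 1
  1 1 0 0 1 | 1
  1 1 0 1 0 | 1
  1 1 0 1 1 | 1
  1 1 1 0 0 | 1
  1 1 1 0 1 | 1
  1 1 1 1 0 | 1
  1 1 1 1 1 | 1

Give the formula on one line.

(((e & d) | ~e) | (~b | a))

  (e & d) = 00010001000100010001000100010001
  ~e = 10101010101010101010101010101010
  ((e & d) | ~e) = 10111011101110111011101110111011
  ~b = 11111111000000001111111100000000
  (~b | a) = 11111111000000001111111111111111
  (((e & d) | ~e) | (~b | a)) = 11111111101110111111111111111111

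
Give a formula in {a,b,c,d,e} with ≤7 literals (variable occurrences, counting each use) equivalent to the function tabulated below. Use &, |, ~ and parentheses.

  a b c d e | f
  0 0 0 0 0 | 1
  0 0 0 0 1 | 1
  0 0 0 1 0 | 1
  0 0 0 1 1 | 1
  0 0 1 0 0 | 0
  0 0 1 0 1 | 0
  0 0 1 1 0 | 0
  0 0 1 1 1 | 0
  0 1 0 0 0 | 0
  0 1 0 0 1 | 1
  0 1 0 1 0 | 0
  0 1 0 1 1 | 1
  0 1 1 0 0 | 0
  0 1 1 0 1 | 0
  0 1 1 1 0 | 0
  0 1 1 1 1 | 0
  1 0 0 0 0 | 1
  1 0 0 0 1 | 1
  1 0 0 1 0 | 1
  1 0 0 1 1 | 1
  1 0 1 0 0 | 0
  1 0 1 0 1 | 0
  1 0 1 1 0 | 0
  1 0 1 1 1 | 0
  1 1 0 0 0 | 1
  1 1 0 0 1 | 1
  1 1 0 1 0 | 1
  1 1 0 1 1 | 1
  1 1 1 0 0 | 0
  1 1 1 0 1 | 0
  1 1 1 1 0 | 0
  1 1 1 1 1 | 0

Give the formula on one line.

(~c & (a | (e | ~b)))

  ~c = 11110000111100001111000011110000
  ~b = 11111111000000001111111100000000
  (e | ~b) = 11111111010101011111111101010101
  (a | (e | ~b)) = 11111111010101011111111111111111
  (~c & (a | (e | ~b))) = 11110000010100001111000011110000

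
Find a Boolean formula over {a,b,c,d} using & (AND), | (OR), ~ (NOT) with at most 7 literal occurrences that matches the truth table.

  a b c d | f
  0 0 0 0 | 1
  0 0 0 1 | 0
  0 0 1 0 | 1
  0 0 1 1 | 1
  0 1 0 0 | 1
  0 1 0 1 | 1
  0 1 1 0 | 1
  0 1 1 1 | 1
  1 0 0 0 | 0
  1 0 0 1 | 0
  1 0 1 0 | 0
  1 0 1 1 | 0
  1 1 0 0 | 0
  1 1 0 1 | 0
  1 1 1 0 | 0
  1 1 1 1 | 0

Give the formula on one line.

  ~a = 1111111100000000
  ~d = 1010101010101010
  (b & ~d) = 0000101000001010
  ((b & ~d) | ~a) = 1111111100001010
  (~d & ((b & ~d) | ~a)) = 1010101000001010
  (c | (~d & ((b & ~d) | ~a))) = 1011101100111011
  (b | (c | (~d & ((b & ~d) | ~a)))) = 1011111100111111
  (~a & (b | (c | (~d & ((b & ~d) | ~a))))) = 1011111100000000

(~a & (b | (c | (~d & ((b & ~d) | ~a)))))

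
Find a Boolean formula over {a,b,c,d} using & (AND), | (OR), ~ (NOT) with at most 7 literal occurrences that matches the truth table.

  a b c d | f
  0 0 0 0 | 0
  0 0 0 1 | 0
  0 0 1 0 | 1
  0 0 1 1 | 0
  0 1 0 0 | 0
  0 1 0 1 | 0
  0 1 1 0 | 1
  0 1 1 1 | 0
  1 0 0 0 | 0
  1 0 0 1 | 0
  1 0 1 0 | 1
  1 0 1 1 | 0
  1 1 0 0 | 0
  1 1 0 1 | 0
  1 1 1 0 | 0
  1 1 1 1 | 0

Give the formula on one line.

  ~d = 1010101010101010
  ~a = 1111111100000000
  ~b = 1111000011110000
  (~a | ~b) = 1111111111110000
  (~d & (~a | ~b)) = 1010101010100000
  ((~d & (~a | ~b)) & c) = 0010001000100000

((~d & (~a | ~b)) & c)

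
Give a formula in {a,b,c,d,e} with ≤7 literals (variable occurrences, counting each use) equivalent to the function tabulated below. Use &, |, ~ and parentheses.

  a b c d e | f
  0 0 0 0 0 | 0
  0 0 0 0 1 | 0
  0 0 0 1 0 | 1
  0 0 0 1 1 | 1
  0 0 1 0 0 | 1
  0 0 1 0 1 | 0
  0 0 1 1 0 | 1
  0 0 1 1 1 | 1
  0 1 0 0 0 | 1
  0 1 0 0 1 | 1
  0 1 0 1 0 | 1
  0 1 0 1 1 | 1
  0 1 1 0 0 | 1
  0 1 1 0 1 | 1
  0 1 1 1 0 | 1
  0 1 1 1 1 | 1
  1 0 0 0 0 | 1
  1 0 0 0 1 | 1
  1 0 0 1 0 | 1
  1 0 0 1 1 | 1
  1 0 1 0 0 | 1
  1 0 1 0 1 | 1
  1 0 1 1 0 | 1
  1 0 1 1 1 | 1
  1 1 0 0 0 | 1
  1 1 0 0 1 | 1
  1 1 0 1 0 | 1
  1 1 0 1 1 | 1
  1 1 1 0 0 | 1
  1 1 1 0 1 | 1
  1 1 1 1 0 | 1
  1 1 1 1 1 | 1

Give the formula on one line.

  ~a = 11111111111111110000000000000000
  ~e = 10101010101010101010101010101010
  (~e & c) = 00001010000010100000101000001010
  (~a & (~e & c)) = 00001010000010100000000000000000
  ((~a & (~e & c)) | b) = 00001010111111110000000011111111
  (d | a) = 00110011001100111111111111111111
  (((~a & (~e & c)) | b) | (d | a)) = 00111011111111111111111111111111

(((~a & (~e & c)) | b) | (d | a))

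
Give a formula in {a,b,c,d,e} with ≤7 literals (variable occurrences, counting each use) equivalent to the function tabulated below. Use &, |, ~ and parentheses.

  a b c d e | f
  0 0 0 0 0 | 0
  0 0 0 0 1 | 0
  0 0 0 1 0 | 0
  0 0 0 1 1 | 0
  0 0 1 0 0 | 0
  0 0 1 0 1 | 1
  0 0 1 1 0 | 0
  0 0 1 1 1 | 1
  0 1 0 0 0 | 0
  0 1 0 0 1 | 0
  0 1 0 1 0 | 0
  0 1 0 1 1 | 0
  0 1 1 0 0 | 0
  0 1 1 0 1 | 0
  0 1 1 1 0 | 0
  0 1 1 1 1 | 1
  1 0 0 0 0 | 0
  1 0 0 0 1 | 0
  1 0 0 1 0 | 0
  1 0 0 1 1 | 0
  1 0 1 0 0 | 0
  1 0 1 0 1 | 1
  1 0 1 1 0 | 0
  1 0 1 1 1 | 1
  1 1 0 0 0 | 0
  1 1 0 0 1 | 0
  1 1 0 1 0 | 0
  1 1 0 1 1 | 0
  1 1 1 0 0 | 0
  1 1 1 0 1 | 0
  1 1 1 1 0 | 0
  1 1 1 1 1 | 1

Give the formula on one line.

  ~b = 11111111000000001111111100000000
  (~b | d) = 11111111001100111111111100110011
  ~d = 11001100110011001100110011001100
  (~d | e) = 11011101110111011101110111011101
  (e | d) = 01110111011101110111011101110111
  ((~d | e) & (e | d)) = 01010101010101010101010101010101
  (c & ((~d | e) & (e | d))) = 00000101000001010000010100000101
  ((~b | d) & (c & ((~d | e) & (e | d)))) = 00000101000000010000010100000001

((~b | d) & (c & ((~d | e) & (e | d))))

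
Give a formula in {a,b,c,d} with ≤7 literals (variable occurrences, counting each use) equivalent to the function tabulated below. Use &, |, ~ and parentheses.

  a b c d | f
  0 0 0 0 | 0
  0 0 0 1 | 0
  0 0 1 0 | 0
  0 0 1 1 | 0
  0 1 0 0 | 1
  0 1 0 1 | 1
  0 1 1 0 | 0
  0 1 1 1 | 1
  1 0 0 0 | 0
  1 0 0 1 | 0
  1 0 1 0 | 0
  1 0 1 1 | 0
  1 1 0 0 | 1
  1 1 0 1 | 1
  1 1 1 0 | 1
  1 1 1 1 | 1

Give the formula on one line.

(((d | a) | ((~a & ~d) & ~c)) & b)

  (d | a) = 0101010111111111
  ~a = 1111111100000000
  ~d = 1010101010101010
  (~a & ~d) = 1010101000000000
  ~c = 1100110011001100
  ((~a & ~d) & ~c) = 1000100000000000
  ((d | a) | ((~a & ~d) & ~c)) = 1101110111111111
  (((d | a) | ((~a & ~d) & ~c)) & b) = 0000110100001111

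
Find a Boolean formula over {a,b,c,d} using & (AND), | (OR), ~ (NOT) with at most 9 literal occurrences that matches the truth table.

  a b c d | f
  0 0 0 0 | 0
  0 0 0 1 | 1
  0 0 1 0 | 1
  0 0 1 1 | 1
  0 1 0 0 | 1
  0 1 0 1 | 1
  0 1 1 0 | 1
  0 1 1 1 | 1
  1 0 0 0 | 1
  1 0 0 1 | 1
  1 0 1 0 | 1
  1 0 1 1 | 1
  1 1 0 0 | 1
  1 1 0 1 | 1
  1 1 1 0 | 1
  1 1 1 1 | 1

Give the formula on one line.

((d | (~d & b)) | ((b & ~c) | (~b & (a | c))))

  ~d = 1010101010101010
  (~d & b) = 0000101000001010
  (d | (~d & b)) = 0101111101011111
  ~c = 1100110011001100
  (b & ~c) = 0000110000001100
  ~b = 1111000011110000
  (a | c) = 0011001111111111
  (~b & (a | c)) = 0011000011110000
  ((b & ~c) | (~b & (a | c))) = 0011110011111100
  ((d | (~d & b)) | ((b & ~c) | (~b & (a | c)))) = 0111111111111111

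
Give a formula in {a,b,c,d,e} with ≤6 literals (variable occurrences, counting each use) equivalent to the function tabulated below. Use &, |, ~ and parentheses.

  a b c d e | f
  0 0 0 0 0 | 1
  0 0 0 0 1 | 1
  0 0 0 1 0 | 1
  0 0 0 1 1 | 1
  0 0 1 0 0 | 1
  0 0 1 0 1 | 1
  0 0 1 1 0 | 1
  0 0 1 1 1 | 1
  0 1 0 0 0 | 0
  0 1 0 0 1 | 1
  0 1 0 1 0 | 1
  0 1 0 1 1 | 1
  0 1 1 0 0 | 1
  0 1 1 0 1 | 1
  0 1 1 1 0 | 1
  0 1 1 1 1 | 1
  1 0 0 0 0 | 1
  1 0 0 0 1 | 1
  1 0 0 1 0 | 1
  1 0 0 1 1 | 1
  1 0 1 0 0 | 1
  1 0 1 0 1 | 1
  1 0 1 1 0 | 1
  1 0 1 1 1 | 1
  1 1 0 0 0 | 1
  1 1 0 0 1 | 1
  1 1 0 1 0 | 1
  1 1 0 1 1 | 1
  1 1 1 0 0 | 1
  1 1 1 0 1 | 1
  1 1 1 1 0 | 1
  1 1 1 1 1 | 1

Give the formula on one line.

(e | ((a | (c & b)) | (d | ~b)))

  (c & b) = 00000000000011110000000000001111
  (a | (c & b)) = 00000000000011111111111111111111
  ~b = 11111111000000001111111100000000
  (d | ~b) = 11111111001100111111111100110011
  ((a | (c & b)) | (d | ~b)) = 11111111001111111111111111111111
  (e | ((a | (c & b)) | (d | ~b))) = 11111111011111111111111111111111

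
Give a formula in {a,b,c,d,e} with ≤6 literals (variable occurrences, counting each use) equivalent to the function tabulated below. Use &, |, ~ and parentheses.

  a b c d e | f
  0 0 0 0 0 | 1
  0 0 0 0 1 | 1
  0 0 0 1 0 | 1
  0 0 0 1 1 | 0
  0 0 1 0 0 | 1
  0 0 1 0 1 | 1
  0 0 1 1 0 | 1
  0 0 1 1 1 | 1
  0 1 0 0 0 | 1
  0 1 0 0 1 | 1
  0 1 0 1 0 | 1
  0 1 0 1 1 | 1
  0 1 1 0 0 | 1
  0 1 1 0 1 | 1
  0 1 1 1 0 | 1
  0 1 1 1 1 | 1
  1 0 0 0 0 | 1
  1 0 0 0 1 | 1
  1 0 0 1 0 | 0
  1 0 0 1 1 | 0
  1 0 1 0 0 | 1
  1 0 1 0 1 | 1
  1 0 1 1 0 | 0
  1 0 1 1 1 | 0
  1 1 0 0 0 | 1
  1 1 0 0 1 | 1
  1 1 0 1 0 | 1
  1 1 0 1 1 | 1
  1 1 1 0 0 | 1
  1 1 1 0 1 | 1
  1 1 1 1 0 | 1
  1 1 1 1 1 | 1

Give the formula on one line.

  ~d = 11001100110011001100110011001100
  ~e = 10101010101010101010101010101010
  (~e | a) = 10101010101010101111111111111111
  ((~e | a) | c) = 10101111101011111111111111111111
  ~a = 11111111111111110000000000000000
  (((~e | a) | c) & ~a) = 10101111101011110000000000000000
  ((((~e | a) | c) & ~a) | b) = 10101111111111110000000011111111
  (~d | ((((~e | a) | c) & ~a) | b)) = 11101111111111111100110011111111

(~d | ((((~e | a) | c) & ~a) | b))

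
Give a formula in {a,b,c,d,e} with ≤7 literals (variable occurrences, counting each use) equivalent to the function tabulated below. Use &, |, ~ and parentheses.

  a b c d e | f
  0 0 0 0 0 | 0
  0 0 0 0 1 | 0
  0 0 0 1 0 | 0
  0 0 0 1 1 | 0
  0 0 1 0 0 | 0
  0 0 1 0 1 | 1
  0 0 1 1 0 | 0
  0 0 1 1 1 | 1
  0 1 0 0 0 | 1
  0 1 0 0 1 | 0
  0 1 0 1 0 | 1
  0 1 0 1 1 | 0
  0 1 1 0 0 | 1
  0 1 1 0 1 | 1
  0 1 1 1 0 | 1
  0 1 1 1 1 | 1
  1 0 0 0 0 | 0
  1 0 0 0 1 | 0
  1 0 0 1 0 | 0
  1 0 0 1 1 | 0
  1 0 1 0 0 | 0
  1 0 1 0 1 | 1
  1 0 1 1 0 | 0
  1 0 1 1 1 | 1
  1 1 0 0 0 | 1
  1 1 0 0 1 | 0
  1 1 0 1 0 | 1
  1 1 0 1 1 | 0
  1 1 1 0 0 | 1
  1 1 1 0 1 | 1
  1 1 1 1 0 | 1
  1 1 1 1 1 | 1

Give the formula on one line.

((b & ~e) | (e & c))

  ~e = 10101010101010101010101010101010
  (b & ~e) = 00000000101010100000000010101010
  (e & c) = 00000101000001010000010100000101
  ((b & ~e) | (e & c)) = 00000101101011110000010110101111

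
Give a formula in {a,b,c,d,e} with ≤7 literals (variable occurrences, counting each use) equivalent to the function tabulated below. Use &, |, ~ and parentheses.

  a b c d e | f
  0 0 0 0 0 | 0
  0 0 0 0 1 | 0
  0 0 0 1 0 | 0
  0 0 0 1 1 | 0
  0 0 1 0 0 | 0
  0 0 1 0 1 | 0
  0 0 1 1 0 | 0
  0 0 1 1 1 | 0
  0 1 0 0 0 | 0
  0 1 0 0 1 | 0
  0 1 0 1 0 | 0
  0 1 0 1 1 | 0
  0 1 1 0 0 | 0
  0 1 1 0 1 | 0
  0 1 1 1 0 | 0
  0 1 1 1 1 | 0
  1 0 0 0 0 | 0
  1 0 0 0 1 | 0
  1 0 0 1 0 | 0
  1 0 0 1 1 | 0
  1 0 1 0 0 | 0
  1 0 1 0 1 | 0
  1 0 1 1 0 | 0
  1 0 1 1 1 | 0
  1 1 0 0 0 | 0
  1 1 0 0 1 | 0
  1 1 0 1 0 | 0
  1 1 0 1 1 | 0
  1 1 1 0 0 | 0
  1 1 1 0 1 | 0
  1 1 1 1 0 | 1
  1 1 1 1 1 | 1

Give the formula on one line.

((c & (b & d)) & a)

  (b & d) = 00000000001100110000000000110011
  (c & (b & d)) = 00000000000000110000000000000011
  ((c & (b & d)) & a) = 00000000000000000000000000000011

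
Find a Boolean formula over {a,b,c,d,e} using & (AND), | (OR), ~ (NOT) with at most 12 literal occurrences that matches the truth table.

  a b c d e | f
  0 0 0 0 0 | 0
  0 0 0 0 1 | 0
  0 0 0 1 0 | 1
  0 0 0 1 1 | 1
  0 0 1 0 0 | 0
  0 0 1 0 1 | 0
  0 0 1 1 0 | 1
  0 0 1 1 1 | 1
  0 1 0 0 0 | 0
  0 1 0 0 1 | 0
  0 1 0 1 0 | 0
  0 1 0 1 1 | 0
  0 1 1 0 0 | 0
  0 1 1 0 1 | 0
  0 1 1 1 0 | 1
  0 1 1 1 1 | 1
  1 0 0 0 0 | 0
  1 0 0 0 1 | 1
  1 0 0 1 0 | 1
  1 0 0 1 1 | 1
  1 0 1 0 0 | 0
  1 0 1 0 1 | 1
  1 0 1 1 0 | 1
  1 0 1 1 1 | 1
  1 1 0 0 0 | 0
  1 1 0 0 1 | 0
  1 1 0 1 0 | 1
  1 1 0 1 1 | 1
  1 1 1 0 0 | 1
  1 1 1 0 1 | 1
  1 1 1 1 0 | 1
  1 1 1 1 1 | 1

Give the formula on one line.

((d & (~b | c)) | ((((c | d) & b) | (e & ~b)) & a))

  ~b = 11111111000000001111111100000000
  (~b | c) = 11111111000011111111111100001111
  (d & (~b | c)) = 00110011000000110011001100000011
  (c | d) = 00111111001111110011111100111111
  ((c | d) & b) = 00000000001111110000000000111111
  (e & ~b) = 01010101000000000101010100000000
  (((c | d) & b) | (e & ~b)) = 01010101001111110101010100111111
  ((((c | d) & b) | (e & ~b)) & a) = 00000000000000000101010100111111
  ((d & (~b | c)) | ((((c | d) & b) | (e & ~b)) & a)) = 00110011000000110111011100111111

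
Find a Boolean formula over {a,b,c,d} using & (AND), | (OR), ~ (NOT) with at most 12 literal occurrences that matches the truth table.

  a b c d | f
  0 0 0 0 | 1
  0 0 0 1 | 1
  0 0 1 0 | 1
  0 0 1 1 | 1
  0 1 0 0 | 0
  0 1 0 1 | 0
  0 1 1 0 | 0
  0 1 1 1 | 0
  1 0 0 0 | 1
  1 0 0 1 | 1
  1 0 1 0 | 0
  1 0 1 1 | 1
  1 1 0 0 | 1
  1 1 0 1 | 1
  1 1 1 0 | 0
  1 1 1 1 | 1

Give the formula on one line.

  ~b = 1111000011110000
  ~a = 1111111100000000
  (~b & ~a) = 1111000000000000
  (a & d) = 0000000001010101
  ((~b & ~a) | (a & d)) = 1111000001010101
  ~d = 1010101010101010
  (~d | b) = 1010111110101111
  (a & (~d | b)) = 0000000010101111
  ~c = 1100110011001100
  (~c & ~d) = 1000100010001000
  ((a & (~d | b)) & (~c & ~d)) = 0000000010001000
  (((~b & ~a) | (a & d)) | ((a & (~d | b)) & (~c & ~d))) = 1111000011011101

(((~b & ~a) | (a & d)) | ((a & (~d | b)) & (~c & ~d)))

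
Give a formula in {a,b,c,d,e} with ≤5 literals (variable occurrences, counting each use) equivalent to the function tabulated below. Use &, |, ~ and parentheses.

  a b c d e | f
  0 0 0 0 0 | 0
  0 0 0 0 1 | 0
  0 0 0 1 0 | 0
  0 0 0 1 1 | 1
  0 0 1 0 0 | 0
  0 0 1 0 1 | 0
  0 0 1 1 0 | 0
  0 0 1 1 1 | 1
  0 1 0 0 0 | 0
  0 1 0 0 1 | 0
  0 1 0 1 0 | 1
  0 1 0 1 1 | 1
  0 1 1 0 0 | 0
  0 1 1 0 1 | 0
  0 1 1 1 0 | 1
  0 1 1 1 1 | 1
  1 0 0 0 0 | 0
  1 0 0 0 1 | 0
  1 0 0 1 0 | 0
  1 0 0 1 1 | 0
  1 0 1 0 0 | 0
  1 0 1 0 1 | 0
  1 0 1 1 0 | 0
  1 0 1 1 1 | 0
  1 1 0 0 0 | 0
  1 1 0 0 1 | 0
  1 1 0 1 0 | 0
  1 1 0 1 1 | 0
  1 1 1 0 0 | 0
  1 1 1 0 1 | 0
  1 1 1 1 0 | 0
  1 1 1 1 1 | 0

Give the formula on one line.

(~a & (d & (b | e)))

  ~a = 11111111111111110000000000000000
  (b | e) = 01010101111111110101010111111111
  (d & (b | e)) = 00010001001100110001000100110011
  (~a & (d & (b | e))) = 00010001001100110000000000000000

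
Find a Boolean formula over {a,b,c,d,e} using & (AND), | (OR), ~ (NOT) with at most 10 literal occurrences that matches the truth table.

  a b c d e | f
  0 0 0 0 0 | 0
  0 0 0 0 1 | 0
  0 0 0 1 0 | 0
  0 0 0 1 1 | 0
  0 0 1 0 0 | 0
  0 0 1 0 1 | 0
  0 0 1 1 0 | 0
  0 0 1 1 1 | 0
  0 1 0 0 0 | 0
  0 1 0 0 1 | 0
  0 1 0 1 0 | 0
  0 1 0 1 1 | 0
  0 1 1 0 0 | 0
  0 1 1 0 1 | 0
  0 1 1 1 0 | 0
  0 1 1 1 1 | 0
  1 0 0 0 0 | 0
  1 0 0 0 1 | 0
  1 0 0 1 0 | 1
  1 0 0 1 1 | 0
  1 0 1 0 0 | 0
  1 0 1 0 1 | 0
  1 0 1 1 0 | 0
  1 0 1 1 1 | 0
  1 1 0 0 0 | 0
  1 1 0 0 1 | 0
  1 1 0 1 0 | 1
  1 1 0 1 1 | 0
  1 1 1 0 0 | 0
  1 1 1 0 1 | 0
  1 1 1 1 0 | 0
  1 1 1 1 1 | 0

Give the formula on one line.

((~e & ((d & (a | b)) & ((~c & d) | ~a))) & a)

  ~e = 10101010101010101010101010101010
  (a | b) = 00000000111111111111111111111111
  (d & (a | b)) = 00000000001100110011001100110011
  ~c = 11110000111100001111000011110000
  (~c & d) = 00110000001100000011000000110000
  ~a = 11111111111111110000000000000000
  ((~c & d) | ~a) = 11111111111111110011000000110000
  ((d & (a | b)) & ((~c & d) | ~a)) = 00000000001100110011000000110000
  (~e & ((d & (a | b)) & ((~c & d) | ~a))) = 00000000001000100010000000100000
  ((~e & ((d & (a | b)) & ((~c & d) | ~a))) & a) = 00000000000000000010000000100000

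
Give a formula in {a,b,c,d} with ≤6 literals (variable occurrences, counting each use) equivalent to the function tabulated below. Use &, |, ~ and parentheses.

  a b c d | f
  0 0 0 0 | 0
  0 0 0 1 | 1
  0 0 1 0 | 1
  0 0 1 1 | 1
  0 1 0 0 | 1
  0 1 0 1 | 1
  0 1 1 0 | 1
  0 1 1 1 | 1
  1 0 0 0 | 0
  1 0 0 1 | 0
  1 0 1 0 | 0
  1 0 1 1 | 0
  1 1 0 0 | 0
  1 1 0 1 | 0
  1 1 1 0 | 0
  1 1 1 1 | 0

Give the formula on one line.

(((c | b) | d) & ~a)

  (c | b) = 0011111100111111
  ((c | b) | d) = 0111111101111111
  ~a = 1111111100000000
  (((c | b) | d) & ~a) = 0111111100000000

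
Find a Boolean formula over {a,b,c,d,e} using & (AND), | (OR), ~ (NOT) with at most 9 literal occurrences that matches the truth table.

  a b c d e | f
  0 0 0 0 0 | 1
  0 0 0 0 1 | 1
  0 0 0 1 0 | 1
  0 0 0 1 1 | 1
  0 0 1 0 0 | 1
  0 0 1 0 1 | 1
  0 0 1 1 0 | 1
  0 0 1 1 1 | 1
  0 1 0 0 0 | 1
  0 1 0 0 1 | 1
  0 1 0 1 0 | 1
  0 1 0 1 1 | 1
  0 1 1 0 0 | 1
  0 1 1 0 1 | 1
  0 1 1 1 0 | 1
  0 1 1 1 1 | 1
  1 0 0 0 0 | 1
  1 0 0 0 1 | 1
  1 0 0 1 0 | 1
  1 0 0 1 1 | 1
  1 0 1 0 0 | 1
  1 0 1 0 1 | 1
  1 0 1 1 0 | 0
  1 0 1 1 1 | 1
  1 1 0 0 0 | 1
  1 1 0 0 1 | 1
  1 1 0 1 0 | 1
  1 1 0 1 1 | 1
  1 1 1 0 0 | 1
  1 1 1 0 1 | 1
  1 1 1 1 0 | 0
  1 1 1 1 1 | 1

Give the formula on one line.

((((~b | d) & (a & e)) | (d & ~a)) | (~c | ~d))

  ~b = 11111111000000001111111100000000
  (~b | d) = 11111111001100111111111100110011
  (a & e) = 00000000000000000101010101010101
  ((~b | d) & (a & e)) = 00000000000000000101010100010001
  ~a = 11111111111111110000000000000000
  (d & ~a) = 00110011001100110000000000000000
  (((~b | d) & (a & e)) | (d & ~a)) = 00110011001100110101010100010001
  ~c = 11110000111100001111000011110000
  ~d = 11001100110011001100110011001100
  (~c | ~d) = 11111100111111001111110011111100
  ((((~b | d) & (a & e)) | (d & ~a)) | (~c | ~d)) = 11111111111111111111110111111101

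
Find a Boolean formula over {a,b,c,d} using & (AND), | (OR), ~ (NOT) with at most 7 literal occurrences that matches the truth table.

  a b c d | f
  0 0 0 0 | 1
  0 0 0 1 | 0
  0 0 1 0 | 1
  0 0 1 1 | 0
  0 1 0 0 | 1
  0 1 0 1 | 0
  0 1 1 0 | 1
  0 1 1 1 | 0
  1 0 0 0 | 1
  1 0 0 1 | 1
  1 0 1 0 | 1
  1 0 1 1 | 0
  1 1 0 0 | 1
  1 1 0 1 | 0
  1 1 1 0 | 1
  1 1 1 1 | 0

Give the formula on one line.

  ~d = 1010101010101010
  ~c = 1100110011001100
  (~c & a) = 0000000011001100
  ~b = 1111000011110000
  ((~c & a) & ~b) = 0000000011000000
  (~d | ((~c & a) & ~b)) = 1010101011101010

(~d | ((~c & a) & ~b))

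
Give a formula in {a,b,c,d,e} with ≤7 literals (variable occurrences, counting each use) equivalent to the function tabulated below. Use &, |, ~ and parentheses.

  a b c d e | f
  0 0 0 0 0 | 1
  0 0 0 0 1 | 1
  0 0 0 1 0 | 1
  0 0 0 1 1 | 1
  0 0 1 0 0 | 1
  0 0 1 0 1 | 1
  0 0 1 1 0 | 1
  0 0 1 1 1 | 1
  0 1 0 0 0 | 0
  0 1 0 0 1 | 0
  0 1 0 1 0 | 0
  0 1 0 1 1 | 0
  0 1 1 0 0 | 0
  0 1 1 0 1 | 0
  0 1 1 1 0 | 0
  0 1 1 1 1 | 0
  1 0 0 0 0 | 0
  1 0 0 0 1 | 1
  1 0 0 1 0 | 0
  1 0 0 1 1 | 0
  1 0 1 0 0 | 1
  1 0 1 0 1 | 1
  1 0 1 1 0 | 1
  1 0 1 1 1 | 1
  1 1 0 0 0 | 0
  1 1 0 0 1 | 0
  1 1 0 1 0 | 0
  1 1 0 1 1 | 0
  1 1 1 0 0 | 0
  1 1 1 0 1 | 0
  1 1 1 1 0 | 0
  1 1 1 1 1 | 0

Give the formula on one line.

(~b & ((((e & (~d | c)) & ~c) | ~a) | c))

  ~b = 11111111000000001111111100000000
  ~d = 11001100110011001100110011001100
  (~d | c) = 11001111110011111100111111001111
  (e & (~d | c)) = 01000101010001010100010101000101
  ~c = 11110000111100001111000011110000
  ((e & (~d | c)) & ~c) = 01000000010000000100000001000000
  ~a = 11111111111111110000000000000000
  (((e & (~d | c)) & ~c) | ~a) = 11111111111111110100000001000000
  ((((e & (~d | c)) & ~c) | ~a) | c) = 11111111111111110100111101001111
  (~b & ((((e & (~d | c)) & ~c) | ~a) | c)) = 11111111000000000100111100000000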